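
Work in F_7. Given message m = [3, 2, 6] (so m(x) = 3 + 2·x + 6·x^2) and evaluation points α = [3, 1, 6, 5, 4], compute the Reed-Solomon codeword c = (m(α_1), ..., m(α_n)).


c = [0, 4, 0, 2, 2]

Message polynomial: m(x) = 3 + 2·x + 6·x^2 (mod 7).
For each evaluation point α_i, compute m(α_i) mod 7:
  α_1 = 3: Horner steps 6 → 6 → 0, so m(3) = 0.
  α_2 = 1: Horner steps 6 → 1 → 4, so m(1) = 4.
  α_3 = 6: Horner steps 6 → 3 → 0, so m(6) = 0.
  α_4 = 5: Horner steps 6 → 4 → 2, so m(5) = 2.
  α_5 = 4: Horner steps 6 → 5 → 2, so m(4) = 2.
Codeword c = [0, 4, 0, 2, 2] ∈ F_7^5.


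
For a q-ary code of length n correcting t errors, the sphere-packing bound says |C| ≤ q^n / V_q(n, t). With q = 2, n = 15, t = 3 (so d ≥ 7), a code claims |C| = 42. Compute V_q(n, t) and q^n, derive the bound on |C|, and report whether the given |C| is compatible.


V_q(n, t) = 576, q^n = 32768, Hamming bound = 56, |C| = 42 ≤ bound (satisfied).

Step 1: Compute V_q(n, t) = Σ_{j=0}^3 C(n, j) (q−1)^j.
  j = 0: C(15,0)·(1)^0 = 1·1 = 1.
  j = 1: C(15,1)·(1)^1 = 15·1 = 15.
  j = 2: C(15,2)·(1)^2 = 105·1 = 105.
  j = 3: C(15,3)·(1)^3 = 455·1 = 455.
  V_q(n, t) = 1 + 15 + 105 + 455 = 576.
Step 2: q^n = 2^15 = 32768.
Step 3: Hamming bound ⌊q^n / V_q(n,t)⌋ = ⌊32768/576⌋ = 56.
Step 4: Compare |C| = 42 to 56: satisfied.
The claimed |C| lies below the Hamming bound.


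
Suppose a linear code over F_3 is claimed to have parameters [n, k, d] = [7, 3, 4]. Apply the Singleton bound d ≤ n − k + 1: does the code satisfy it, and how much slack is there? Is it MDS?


Singleton RHS = n − k + 1 = 5, slack = 1, bound satisfied, not MDS.

Singleton bound: d ≤ n − k + 1.
Here n = 7, k = 3, so n − k + 1 = 5.
Given d = 4, check d ≤ 5: YES.
Slack = (n − k + 1) − d = 1.
The code is NOT MDS (slack = 1 > 0).
Description: the claimed parameters are [7, 3, 4]_3; such a code would be non-MDS.


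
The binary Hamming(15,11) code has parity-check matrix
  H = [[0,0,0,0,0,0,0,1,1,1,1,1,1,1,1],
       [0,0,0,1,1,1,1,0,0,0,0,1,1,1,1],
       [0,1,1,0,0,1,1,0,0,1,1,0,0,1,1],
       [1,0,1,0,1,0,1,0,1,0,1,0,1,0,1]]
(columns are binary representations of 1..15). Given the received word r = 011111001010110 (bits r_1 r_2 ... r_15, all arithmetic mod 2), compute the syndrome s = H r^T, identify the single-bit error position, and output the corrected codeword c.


s = (0, 1, 1, 1)^T, error position = 7, corrected codeword c = 011111101010110

Compute s = H r^T mod 2 one row at a time:
  s_1 = 0 + 1 + 0 + 1 + 0 + 1 + 1 + 0 = 4 ≡ 0 (mod 2).
  s_2 = 1 + 1 + 1 + 0 + 0 + 1 + 1 + 0 = 5 ≡ 1 (mod 2).
  s_3 = 1 + 1 + 1 + 0 + 0 + 1 + 1 + 0 = 5 ≡ 1 (mod 2).
  s_4 = 0 + 1 + 1 + 0 + 1 + 1 + 1 + 0 = 5 ≡ 1 (mod 2).
s = (0, 1, 1, 1)^T — this equals column 7 of H (binary 0111), so error is at position 7.
Correct: flip bit 7 of r = 011111001010110 to get c = 011111101010110.


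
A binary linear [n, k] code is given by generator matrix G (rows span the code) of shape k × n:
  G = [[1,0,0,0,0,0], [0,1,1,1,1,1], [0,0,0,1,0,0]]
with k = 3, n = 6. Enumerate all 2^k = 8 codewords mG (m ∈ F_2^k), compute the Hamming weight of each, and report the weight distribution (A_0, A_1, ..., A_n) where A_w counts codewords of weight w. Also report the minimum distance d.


Weight distribution: A_0 = 1, A_1 = 2, A_2 = 1, A_4 = 1, A_5 = 2, A_6 = 1. Minimum distance d = 1.

Enumerate all 2^3 = 8 messages m ∈ F_2^3.
For each, compute codeword c = mG in F_2^6, then tally its weight.
  m = 000 → c = 000000, weight = 0.
  m = 100 → c = 100000, weight = 1.
  m = 010 → c = 011111, weight = 5.
  m = 110 → c = 111111, weight = 6.
  m = 001 → c = 000100, weight = 1.
  m = 101 → c = 100100, weight = 2.
  m = 011 → c = 011011, weight = 4.
  m = 111 → c = 111011, weight = 5.
Tally weights:
  weight 0: 1 codewords.
  weight 1: 2 codewords.
  weight 2: 1 codewords.
  weight 4: 1 codewords.
  weight 5: 2 codewords.
  weight 6: 1 codewords.
Minimum distance d = smallest w > 0 with A_w > 0 = 1.
Sanity: Σ A_w = 8 = 2^3 = 8 ✓.


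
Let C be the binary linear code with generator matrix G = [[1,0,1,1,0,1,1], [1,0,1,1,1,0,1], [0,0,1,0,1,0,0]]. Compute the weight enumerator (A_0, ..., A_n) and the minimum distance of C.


Weight distribution: A_0 = 1, A_2 = 3, A_3 = 1, A_5 = 3. Minimum distance d = 2.

Enumerate all 2^3 = 8 messages m ∈ F_2^3.
For each, compute codeword c = mG in F_2^7, then tally its weight.
  m = 000 → c = 0000000, weight = 0.
  m = 100 → c = 1011011, weight = 5.
  m = 010 → c = 1011101, weight = 5.
  m = 110 → c = 0000110, weight = 2.
  m = 001 → c = 0010100, weight = 2.
  m = 101 → c = 1001111, weight = 5.
  m = 011 → c = 1001001, weight = 3.
  m = 111 → c = 0010010, weight = 2.
Tally weights:
  weight 0: 1 codewords.
  weight 2: 3 codewords.
  weight 3: 1 codewords.
  weight 5: 3 codewords.
Minimum distance d = smallest w > 0 with A_w > 0 = 2.
Sanity: Σ A_w = 8 = 2^3 = 8 ✓.


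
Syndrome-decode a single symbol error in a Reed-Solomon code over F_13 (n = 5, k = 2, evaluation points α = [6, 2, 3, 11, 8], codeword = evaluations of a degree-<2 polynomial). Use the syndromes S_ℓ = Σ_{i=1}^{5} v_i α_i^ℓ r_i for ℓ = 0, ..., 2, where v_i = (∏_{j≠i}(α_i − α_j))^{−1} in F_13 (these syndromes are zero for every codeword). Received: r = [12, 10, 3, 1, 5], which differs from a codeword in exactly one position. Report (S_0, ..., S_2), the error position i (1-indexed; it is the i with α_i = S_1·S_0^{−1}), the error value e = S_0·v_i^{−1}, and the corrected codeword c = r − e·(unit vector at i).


S = (11, 9, 5), error at position 2, error magnitude e = 10, c = [12, 0, 3, 1, 5].

Step 1: column multipliers v_i = (∏_{j≠i}(α_i − α_j))^{−1} mod 13.
  i = 1 (α = 6): (6−2)(6−3)(6−11)(6−8) = 4·3·(−5)·(−2) = 120 ≡ 3, so v_1 = 3^{−1} = 9 (mod 13).
  i = 2 (α = 2): (2−6)(2−3)(2−11)(2−8) = (−4)·(−1)·(−9)·(−6) = 216 ≡ 8, so v_2 = 8^{−1} = 5 (mod 13).
  i = 3 (α = 3): (3−6)(3−2)(3−11)(3−8) = (−3)·1·(−8)·(−5) = −120 ≡ 10, so v_3 = 10^{−1} = 4 (mod 13).
  i = 4 (α = 11): (11−6)(11−2)(11−3)(11−8) = 5·9·8·3 = 1080 ≡ 1, so v_4 = 1^{−1} = 1 (mod 13).
  i = 5 (α = 8): (8−6)(8−2)(8−3)(8−11) = 2·6·5·(−3) = −180 ≡ 2, so v_5 = 2^{−1} = 7 (mod 13).
  v = [9, 5, 4, 1, 7].
Step 2: syndromes of r = [12, 10, 3, 1, 5] (all sums mod 13).
  S_0 = Σ v_i r_i = 9·12 + 5·10 + 4·3 + 1·1 + 7·5 = 206 ≡ 11.
  S_1 = Σ v_i α_i r_i = 9·6·12 + 5·2·10 + 4·3·3 + 1·11·1 + 7·8·5 = 1075 ≡ 9.
  α_i^2 mod 13 = [10, 4, 9, 4, 12].
  S_2 = Σ v_i α_i^2 r_i = 9·10·12 + 5·4·10 + 4·9·3 + 1·4·1 + 7·12·5 = 1812 ≡ 5.
  S = (11, 9, 5) ≠ 0, so r is not a codeword (an error is present).
Step 3: locate the error. For a single error e at position i, S_ℓ = v_i·e·α_i^ℓ, so α_err = S_1/S_0.
  S_0^{−1} = 11^{−1} = 6 (mod 13), so α_err = 9·6 = 54 ≡ 2 = α_2. Error position i = 2.
  Consistency check: S_2/S_1 = 5·3 = 15 ≡ 2 = α_err ✓ (single-error assumption holds).
Step 4: error magnitude e = S_0/v_2 = S_0·∏_{j≠2}(α_2 − α_j) = 11·8 = 88 ≡ 10 (mod 13).
Step 5: correct position 2: c_2 = r_2 − e = 10 − 10 ≡ 0 (mod 13). Hence c = [12, 0, 3, 1, 5].
  Check: interpolating c through the α_i gives m(x) = 7 + 3·x (degree < 2) with m(α_i) = c_i for every i, so c is indeed a codeword.


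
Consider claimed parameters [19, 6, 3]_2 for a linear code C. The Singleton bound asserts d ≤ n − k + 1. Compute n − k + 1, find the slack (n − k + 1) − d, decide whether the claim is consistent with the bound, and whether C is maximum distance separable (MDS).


Singleton RHS = n − k + 1 = 14, slack = 11, bound satisfied, not MDS.

Singleton bound: d ≤ n − k + 1.
Here n = 19, k = 6, so n − k + 1 = 14.
Given d = 3, check d ≤ 14: YES.
Slack = (n − k + 1) − d = 11.
The code is NOT MDS (slack = 11 > 0).
Description: the claimed parameters are [19, 6, 3]_2; such a code would be non-MDS.


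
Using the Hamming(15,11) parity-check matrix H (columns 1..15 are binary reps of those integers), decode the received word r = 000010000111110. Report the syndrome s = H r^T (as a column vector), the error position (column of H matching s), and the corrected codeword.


s = (1, 0, 1, 1)^T, error position = 11, corrected codeword c = 000010000101110

Compute s = H r^T mod 2 one row at a time:
  s_1 = 0 + 0 + 1 + 1 + 1 + 1 + 1 + 0 = 5 ≡ 1 (mod 2).
  s_2 = 0 + 1 + 0 + 0 + 1 + 1 + 1 + 0 = 4 ≡ 0 (mod 2).
  s_3 = 0 + 0 + 0 + 0 + 1 + 1 + 1 + 0 = 3 ≡ 1 (mod 2).
  s_4 = 0 + 0 + 1 + 0 + 0 + 1 + 1 + 0 = 3 ≡ 1 (mod 2).
s = (1, 0, 1, 1)^T — this equals column 11 of H (binary 1011), so error is at position 11.
Correct: flip bit 11 of r = 000010000111110 to get c = 000010000101110.


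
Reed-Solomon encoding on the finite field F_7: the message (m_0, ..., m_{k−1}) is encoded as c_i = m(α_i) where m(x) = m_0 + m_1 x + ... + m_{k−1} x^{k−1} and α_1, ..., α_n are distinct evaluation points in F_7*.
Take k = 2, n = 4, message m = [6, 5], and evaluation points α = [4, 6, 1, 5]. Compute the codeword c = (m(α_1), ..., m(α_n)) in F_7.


c = [5, 1, 4, 3]

Message polynomial: m(x) = 6 + 5·x (mod 7).
For each evaluation point α_i, compute m(α_i) mod 7:
  α_1 = 4: Horner steps 5 → 5, so m(4) = 5.
  α_2 = 6: Horner steps 5 → 1, so m(6) = 1.
  α_3 = 1: Horner steps 5 → 4, so m(1) = 4.
  α_4 = 5: Horner steps 5 → 3, so m(5) = 3.
Codeword c = [5, 1, 4, 3] ∈ F_7^4.


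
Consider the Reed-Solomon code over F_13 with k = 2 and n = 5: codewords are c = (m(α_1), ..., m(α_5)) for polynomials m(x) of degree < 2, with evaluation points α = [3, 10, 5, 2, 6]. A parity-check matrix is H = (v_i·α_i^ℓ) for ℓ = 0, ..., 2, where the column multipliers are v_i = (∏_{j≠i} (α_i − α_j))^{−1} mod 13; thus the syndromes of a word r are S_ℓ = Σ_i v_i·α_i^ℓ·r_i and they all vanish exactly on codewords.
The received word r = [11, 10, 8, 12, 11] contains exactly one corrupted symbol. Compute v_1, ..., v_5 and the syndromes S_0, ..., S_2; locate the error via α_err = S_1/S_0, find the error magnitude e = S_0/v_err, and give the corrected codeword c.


S = (10, 4, 12), error at position 1, error magnitude e = 9, c = [2, 10, 8, 12, 11].

Step 1: column multipliers v_i = (∏_{j≠i}(α_i − α_j))^{−1} mod 13.
  i = 1 (α = 3): (3−10)(3−5)(3−2)(3−6) = (−7)·(−2)·1·(−3) = −42 ≡ 10, so v_1 = 10^{−1} = 4 (mod 13).
  i = 2 (α = 10): (10−3)(10−5)(10−2)(10−6) = 7·5·8·4 = 1120 ≡ 2, so v_2 = 2^{−1} = 7 (mod 13).
  i = 3 (α = 5): (5−3)(5−10)(5−2)(5−6) = 2·(−5)·3·(−1) = 30 ≡ 4, so v_3 = 4^{−1} = 10 (mod 13).
  i = 4 (α = 2): (2−3)(2−10)(2−5)(2−6) = (−1)·(−8)·(−3)·(−4) = 96 ≡ 5, so v_4 = 5^{−1} = 8 (mod 13).
  i = 5 (α = 6): (6−3)(6−10)(6−5)(6−2) = 3·(−4)·1·4 = −48 ≡ 4, so v_5 = 4^{−1} = 10 (mod 13).
  v = [4, 7, 10, 8, 10].
Step 2: syndromes of r = [11, 10, 8, 12, 11] (all sums mod 13).
  S_0 = Σ v_i r_i = 4·11 + 7·10 + 10·8 + 8·12 + 10·11 = 400 ≡ 10.
  S_1 = Σ v_i α_i r_i = 4·3·11 + 7·10·10 + 10·5·8 + 8·2·12 + 10·6·11 = 2084 ≡ 4.
  α_i^2 mod 13 = [9, 9, 12, 4, 10].
  S_2 = Σ v_i α_i^2 r_i = 4·9·11 + 7·9·10 + 10·12·8 + 8·4·12 + 10·10·11 = 3470 ≡ 12.
  S = (10, 4, 12) ≠ 0, so r is not a codeword (an error is present).
Step 3: locate the error. For a single error e at position i, S_ℓ = v_i·e·α_i^ℓ, so α_err = S_1/S_0.
  S_0^{−1} = 10^{−1} = 4 (mod 13), so α_err = 4·4 = 16 ≡ 3 = α_1. Error position i = 1.
  Consistency check: S_2/S_1 = 12·10 = 120 ≡ 3 = α_err ✓ (single-error assumption holds).
Step 4: error magnitude e = S_0/v_1 = S_0·∏_{j≠1}(α_1 − α_j) = 10·10 = 100 ≡ 9 (mod 13).
Step 5: correct position 1: c_1 = r_1 − e = 11 − 9 ≡ 2 (mod 13). Hence c = [2, 10, 8, 12, 11].
  Check: interpolating c through the α_i gives m(x) = 6 + 3·x (degree < 2) with m(α_i) = c_i for every i, so c is indeed a codeword.


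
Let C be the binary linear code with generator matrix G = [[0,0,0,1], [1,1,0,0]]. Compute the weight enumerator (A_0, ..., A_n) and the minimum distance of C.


Weight distribution: A_0 = 1, A_1 = 1, A_2 = 1, A_3 = 1. Minimum distance d = 1.

Enumerate all 2^2 = 4 messages m ∈ F_2^2.
For each, compute codeword c = mG in F_2^4, then tally its weight.
  m = 00 → c = 0000, weight = 0.
  m = 10 → c = 0001, weight = 1.
  m = 01 → c = 1100, weight = 2.
  m = 11 → c = 1101, weight = 3.
Tally weights:
  weight 0: 1 codewords.
  weight 1: 1 codewords.
  weight 2: 1 codewords.
  weight 3: 1 codewords.
Minimum distance d = smallest w > 0 with A_w > 0 = 1.
Sanity: Σ A_w = 4 = 2^2 = 4 ✓.


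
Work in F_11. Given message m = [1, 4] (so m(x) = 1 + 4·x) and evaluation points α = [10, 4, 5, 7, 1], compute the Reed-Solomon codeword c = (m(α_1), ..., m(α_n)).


c = [8, 6, 10, 7, 5]

Message polynomial: m(x) = 1 + 4·x (mod 11).
For each evaluation point α_i, compute m(α_i) mod 11:
  α_1 = 10: Horner steps 4 → 8, so m(10) = 8.
  α_2 = 4: Horner steps 4 → 6, so m(4) = 6.
  α_3 = 5: Horner steps 4 → 10, so m(5) = 10.
  α_4 = 7: Horner steps 4 → 7, so m(7) = 7.
  α_5 = 1: Horner steps 4 → 5, so m(1) = 5.
Codeword c = [8, 6, 10, 7, 5] ∈ F_11^5.


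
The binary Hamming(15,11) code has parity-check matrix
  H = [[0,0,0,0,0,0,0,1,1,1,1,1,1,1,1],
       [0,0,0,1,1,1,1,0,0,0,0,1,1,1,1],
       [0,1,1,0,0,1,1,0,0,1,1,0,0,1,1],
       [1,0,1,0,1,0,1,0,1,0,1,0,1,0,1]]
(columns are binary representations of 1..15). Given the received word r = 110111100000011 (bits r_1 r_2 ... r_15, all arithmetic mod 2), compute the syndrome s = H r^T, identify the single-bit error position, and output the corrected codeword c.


s = (0, 0, 1, 0)^T, error position = 2, corrected codeword c = 100111100000011

Compute s = H r^T mod 2 one row at a time:
  s_1 = 0 + 0 + 0 + 0 + 0 + 0 + 1 + 1 = 2 ≡ 0 (mod 2).
  s_2 = 1 + 1 + 1 + 1 + 0 + 0 + 1 + 1 = 6 ≡ 0 (mod 2).
  s_3 = 1 + 0 + 1 + 1 + 0 + 0 + 1 + 1 = 5 ≡ 1 (mod 2).
  s_4 = 1 + 0 + 1 + 1 + 0 + 0 + 0 + 1 = 4 ≡ 0 (mod 2).
s = (0, 0, 1, 0)^T — this equals column 2 of H (binary 0010), so error is at position 2.
Correct: flip bit 2 of r = 110111100000011 to get c = 100111100000011.


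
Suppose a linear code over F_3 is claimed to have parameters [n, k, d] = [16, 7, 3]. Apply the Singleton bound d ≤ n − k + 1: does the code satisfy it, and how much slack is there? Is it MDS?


Singleton RHS = n − k + 1 = 10, slack = 7, bound satisfied, not MDS.

Singleton bound: d ≤ n − k + 1.
Here n = 16, k = 7, so n − k + 1 = 10.
Given d = 3, check d ≤ 10: YES.
Slack = (n − k + 1) − d = 7.
The code is NOT MDS (slack = 7 > 0).
Description: the claimed parameters are [16, 7, 3]_3; such a code would be non-MDS.


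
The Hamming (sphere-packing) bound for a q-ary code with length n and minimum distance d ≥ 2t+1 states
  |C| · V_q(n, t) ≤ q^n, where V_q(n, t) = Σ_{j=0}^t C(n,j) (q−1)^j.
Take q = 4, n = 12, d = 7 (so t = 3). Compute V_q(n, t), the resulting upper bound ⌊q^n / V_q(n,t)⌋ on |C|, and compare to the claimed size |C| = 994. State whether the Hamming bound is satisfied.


V_q(n, t) = 6571, q^n = 16777216, Hamming bound = 2553, |C| = 994 ≤ bound (satisfied).

Step 1: Compute V_q(n, t) = Σ_{j=0}^3 C(n, j) (q−1)^j.
  j = 0: C(12,0)·(3)^0 = 1·1 = 1.
  j = 1: C(12,1)·(3)^1 = 12·3 = 36.
  j = 2: C(12,2)·(3)^2 = 66·9 = 594.
  j = 3: C(12,3)·(3)^3 = 220·27 = 5940.
  V_q(n, t) = 1 + 36 + 594 + 5940 = 6571.
Step 2: q^n = 4^12 = 16777216.
Step 3: Hamming bound ⌊q^n / V_q(n,t)⌋ = ⌊16777216/6571⌋ = 2553.
Step 4: Compare |C| = 994 to 2553: satisfied.
The claimed |C| lies below the Hamming bound.


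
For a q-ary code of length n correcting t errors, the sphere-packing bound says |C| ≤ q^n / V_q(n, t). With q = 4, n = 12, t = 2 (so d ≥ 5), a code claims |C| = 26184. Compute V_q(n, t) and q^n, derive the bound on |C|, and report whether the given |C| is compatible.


V_q(n, t) = 631, q^n = 16777216, Hamming bound = 26588, |C| = 26184 ≤ bound (satisfied).

Step 1: Compute V_q(n, t) = Σ_{j=0}^2 C(n, j) (q−1)^j.
  j = 0: C(12,0)·(3)^0 = 1·1 = 1.
  j = 1: C(12,1)·(3)^1 = 12·3 = 36.
  j = 2: C(12,2)·(3)^2 = 66·9 = 594.
  V_q(n, t) = 1 + 36 + 594 = 631.
Step 2: q^n = 4^12 = 16777216.
Step 3: Hamming bound ⌊q^n / V_q(n,t)⌋ = ⌊16777216/631⌋ = 26588.
Step 4: Compare |C| = 26184 to 26588: satisfied.
The claimed |C| lies below the Hamming bound.


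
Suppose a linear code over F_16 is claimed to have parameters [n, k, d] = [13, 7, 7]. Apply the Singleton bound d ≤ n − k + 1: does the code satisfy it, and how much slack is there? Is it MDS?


Singleton RHS = n − k + 1 = 7, slack = 0, bound satisfied, MDS.

Singleton bound: d ≤ n − k + 1.
Here n = 13, k = 7, so n − k + 1 = 7.
Given d = 7, check d ≤ 7: YES.
Slack = (n − k + 1) − d = 0.
The code is MDS (slack = 0).
Description: the claimed parameters are [13, 7, 7]_16; such a code would be MDS (meets Singleton bound).


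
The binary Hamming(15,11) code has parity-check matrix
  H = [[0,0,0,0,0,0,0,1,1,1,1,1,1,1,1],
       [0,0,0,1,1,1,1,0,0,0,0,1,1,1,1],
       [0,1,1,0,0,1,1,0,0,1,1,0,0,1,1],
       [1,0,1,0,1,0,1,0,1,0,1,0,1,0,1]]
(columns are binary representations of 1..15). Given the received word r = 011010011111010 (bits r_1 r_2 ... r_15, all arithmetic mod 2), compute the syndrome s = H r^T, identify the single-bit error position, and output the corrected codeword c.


s = (0, 1, 1, 0)^T, error position = 6, corrected codeword c = 011011011111010

Compute s = H r^T mod 2 one row at a time:
  s_1 = 1 + 1 + 1 + 1 + 1 + 0 + 1 + 0 = 6 ≡ 0 (mod 2).
  s_2 = 0 + 1 + 0 + 0 + 1 + 0 + 1 + 0 = 3 ≡ 1 (mod 2).
  s_3 = 1 + 1 + 0 + 0 + 1 + 1 + 1 + 0 = 5 ≡ 1 (mod 2).
  s_4 = 0 + 1 + 1 + 0 + 1 + 1 + 0 + 0 = 4 ≡ 0 (mod 2).
s = (0, 1, 1, 0)^T — this equals column 6 of H (binary 0110), so error is at position 6.
Correct: flip bit 6 of r = 011010011111010 to get c = 011011011111010.


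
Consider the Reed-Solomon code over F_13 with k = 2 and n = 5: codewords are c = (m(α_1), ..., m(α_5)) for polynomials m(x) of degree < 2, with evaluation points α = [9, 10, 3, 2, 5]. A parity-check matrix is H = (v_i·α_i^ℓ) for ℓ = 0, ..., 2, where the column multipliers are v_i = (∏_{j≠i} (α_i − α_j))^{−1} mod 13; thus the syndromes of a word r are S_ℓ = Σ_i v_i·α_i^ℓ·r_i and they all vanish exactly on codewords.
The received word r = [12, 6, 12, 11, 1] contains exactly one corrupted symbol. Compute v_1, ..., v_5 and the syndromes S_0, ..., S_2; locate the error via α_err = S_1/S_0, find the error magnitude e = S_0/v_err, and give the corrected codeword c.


S = (7, 11, 8), error at position 1, error magnitude e = 7, c = [5, 6, 12, 11, 1].

Step 1: column multipliers v_i = (∏_{j≠i}(α_i − α_j))^{−1} mod 13.
  i = 1 (α = 9): (9−10)(9−3)(9−2)(9−5) = (−1)·6·7·4 = −168 ≡ 1, so v_1 = 1^{−1} = 1 (mod 13).
  i = 2 (α = 10): (10−9)(10−3)(10−2)(10−5) = 1·7·8·5 = 280 ≡ 7, so v_2 = 7^{−1} = 2 (mod 13).
  i = 3 (α = 3): (3−9)(3−10)(3−2)(3−5) = (−6)·(−7)·1·(−2) = −84 ≡ 7, so v_3 = 7^{−1} = 2 (mod 13).
  i = 4 (α = 2): (2−9)(2−10)(2−3)(2−5) = (−7)·(−8)·(−1)·(−3) = 168 ≡ 12, so v_4 = 12^{−1} = 12 (mod 13).
  i = 5 (α = 5): (5−9)(5−10)(5−3)(5−2) = (−4)·(−5)·2·3 = 120 ≡ 3, so v_5 = 3^{−1} = 9 (mod 13).
  v = [1, 2, 2, 12, 9].
Step 2: syndromes of r = [12, 6, 12, 11, 1] (all sums mod 13).
  S_0 = Σ v_i r_i = 1·12 + 2·6 + 2·12 + 12·11 + 9·1 = 189 ≡ 7.
  S_1 = Σ v_i α_i r_i = 1·9·12 + 2·10·6 + 2·3·12 + 12·2·11 + 9·5·1 = 609 ≡ 11.
  α_i^2 mod 13 = [3, 9, 9, 4, 12].
  S_2 = Σ v_i α_i^2 r_i = 1·3·12 + 2·9·6 + 2·9·12 + 12·4·11 + 9·12·1 = 996 ≡ 8.
  S = (7, 11, 8) ≠ 0, so r is not a codeword (an error is present).
Step 3: locate the error. For a single error e at position i, S_ℓ = v_i·e·α_i^ℓ, so α_err = S_1/S_0.
  S_0^{−1} = 7^{−1} = 2 (mod 13), so α_err = 11·2 = 22 ≡ 9 = α_1. Error position i = 1.
  Consistency check: S_2/S_1 = 8·6 = 48 ≡ 9 = α_err ✓ (single-error assumption holds).
Step 4: error magnitude e = S_0/v_1 = S_0·∏_{j≠1}(α_1 − α_j) = 7·1 = 7 ≡ 7 (mod 13).
Step 5: correct position 1: c_1 = r_1 − e = 12 − 7 ≡ 5 (mod 13). Hence c = [5, 6, 12, 11, 1].
  Check: interpolating c through the α_i gives m(x) = 9 + 1·x (degree < 2) with m(α_i) = c_i for every i, so c is indeed a codeword.


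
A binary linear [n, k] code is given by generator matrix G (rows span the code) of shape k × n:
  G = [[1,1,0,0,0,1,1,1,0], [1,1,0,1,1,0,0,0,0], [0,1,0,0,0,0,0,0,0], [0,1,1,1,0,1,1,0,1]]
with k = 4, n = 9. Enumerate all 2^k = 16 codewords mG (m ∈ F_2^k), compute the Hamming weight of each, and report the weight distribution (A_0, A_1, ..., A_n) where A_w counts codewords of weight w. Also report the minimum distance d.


Weight distribution: A_0 = 1, A_1 = 1, A_3 = 1, A_4 = 3, A_5 = 5, A_6 = 4, A_7 = 1. Minimum distance d = 1.

Enumerate all 2^4 = 16 messages m ∈ F_2^4.
For each, compute codeword c = mG in F_2^9, then tally its weight.
  m = 0000 → c = 000000000, weight = 0.
  m = 1000 → c = 110001110, weight = 5.
  m = 0100 → c = 110110000, weight = 4.
  m = 1100 → c = 000111110, weight = 5.
  m = 0010 → c = 010000000, weight = 1.
  m = 1010 → c = 100001110, weight = 4.
  m = 0110 → c = 100110000, weight = 3.
  m = 1110 → c = 010111110, weight = 6.
  m = 0001 → c = 011101101, weight = 6.
  m = 1001 → c = 101100011, weight = 5.
  m = 0101 → c = 101011101, weight = 6.
  m = 1101 → c = 011010011, weight = 5.
  m = 0011 → c = 001101101, weight = 5.
  m = 1011 → c = 111100011, weight = 6.
  m = 0111 → c = 111011101, weight = 7.
  m = 1111 → c = 001010011, weight = 4.
Tally weights:
  weight 0: 1 codewords.
  weight 1: 1 codewords.
  weight 3: 1 codewords.
  weight 4: 3 codewords.
  weight 5: 5 codewords.
  weight 6: 4 codewords.
  weight 7: 1 codewords.
Minimum distance d = smallest w > 0 with A_w > 0 = 1.
Sanity: Σ A_w = 16 = 2^4 = 16 ✓.


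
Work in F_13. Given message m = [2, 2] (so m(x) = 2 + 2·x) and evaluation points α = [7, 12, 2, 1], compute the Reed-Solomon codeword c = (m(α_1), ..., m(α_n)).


c = [3, 0, 6, 4]

Message polynomial: m(x) = 2 + 2·x (mod 13).
For each evaluation point α_i, compute m(α_i) mod 13:
  α_1 = 7: Horner steps 2 → 3, so m(7) = 3.
  α_2 = 12: Horner steps 2 → 0, so m(12) = 0.
  α_3 = 2: Horner steps 2 → 6, so m(2) = 6.
  α_4 = 1: Horner steps 2 → 4, so m(1) = 4.
Codeword c = [3, 0, 6, 4] ∈ F_13^4.


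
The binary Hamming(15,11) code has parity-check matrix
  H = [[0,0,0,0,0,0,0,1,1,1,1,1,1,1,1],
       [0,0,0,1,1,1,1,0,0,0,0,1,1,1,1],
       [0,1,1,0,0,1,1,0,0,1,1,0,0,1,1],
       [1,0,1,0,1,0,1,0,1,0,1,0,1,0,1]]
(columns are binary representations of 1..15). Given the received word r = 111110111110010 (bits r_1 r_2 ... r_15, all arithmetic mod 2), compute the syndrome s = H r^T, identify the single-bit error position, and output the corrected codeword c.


s = (1, 0, 0, 0)^T, error position = 8, corrected codeword c = 111110101110010

Compute s = H r^T mod 2 one row at a time:
  s_1 = 1 + 1 + 1 + 1 + 0 + 0 + 1 + 0 = 5 ≡ 1 (mod 2).
  s_2 = 1 + 1 + 0 + 1 + 0 + 0 + 1 + 0 = 4 ≡ 0 (mod 2).
  s_3 = 1 + 1 + 0 + 1 + 1 + 1 + 1 + 0 = 6 ≡ 0 (mod 2).
  s_4 = 1 + 1 + 1 + 1 + 1 + 1 + 0 + 0 = 6 ≡ 0 (mod 2).
s = (1, 0, 0, 0)^T — this equals column 8 of H (binary 1000), so error is at position 8.
Correct: flip bit 8 of r = 111110111110010 to get c = 111110101110010.


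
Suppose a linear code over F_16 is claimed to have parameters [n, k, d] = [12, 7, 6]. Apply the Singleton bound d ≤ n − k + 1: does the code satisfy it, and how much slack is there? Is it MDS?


Singleton RHS = n − k + 1 = 6, slack = 0, bound satisfied, MDS.

Singleton bound: d ≤ n − k + 1.
Here n = 12, k = 7, so n − k + 1 = 6.
Given d = 6, check d ≤ 6: YES.
Slack = (n − k + 1) − d = 0.
The code is MDS (slack = 0).
Description: the claimed parameters are [12, 7, 6]_16; such a code would be MDS (meets Singleton bound).


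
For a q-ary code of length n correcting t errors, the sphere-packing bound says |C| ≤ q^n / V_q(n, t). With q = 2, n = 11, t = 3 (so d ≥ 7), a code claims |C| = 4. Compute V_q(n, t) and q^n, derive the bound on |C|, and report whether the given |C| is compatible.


V_q(n, t) = 232, q^n = 2048, Hamming bound = 8, |C| = 4 ≤ bound (satisfied).

Step 1: Compute V_q(n, t) = Σ_{j=0}^3 C(n, j) (q−1)^j.
  j = 0: C(11,0)·(1)^0 = 1·1 = 1.
  j = 1: C(11,1)·(1)^1 = 11·1 = 11.
  j = 2: C(11,2)·(1)^2 = 55·1 = 55.
  j = 3: C(11,3)·(1)^3 = 165·1 = 165.
  V_q(n, t) = 1 + 11 + 55 + 165 = 232.
Step 2: q^n = 2^11 = 2048.
Step 3: Hamming bound ⌊q^n / V_q(n,t)⌋ = ⌊2048/232⌋ = 8.
Step 4: Compare |C| = 4 to 8: satisfied.
The claimed |C| lies below the Hamming bound.


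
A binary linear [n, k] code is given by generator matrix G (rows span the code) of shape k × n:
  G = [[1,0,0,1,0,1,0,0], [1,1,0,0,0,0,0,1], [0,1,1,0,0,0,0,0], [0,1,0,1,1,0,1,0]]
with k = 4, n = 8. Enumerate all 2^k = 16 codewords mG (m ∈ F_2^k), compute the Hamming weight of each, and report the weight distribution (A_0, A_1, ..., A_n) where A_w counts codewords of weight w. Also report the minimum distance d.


Weight distribution: A_0 = 1, A_2 = 1, A_3 = 3, A_4 = 5, A_5 = 4, A_6 = 1, A_7 = 1. Minimum distance d = 2.

Enumerate all 2^4 = 16 messages m ∈ F_2^4.
For each, compute codeword c = mG in F_2^8, then tally its weight.
  m = 0000 → c = 00000000, weight = 0.
  m = 1000 → c = 10010100, weight = 3.
  m = 0100 → c = 11000001, weight = 3.
  m = 1100 → c = 01010101, weight = 4.
  m = 0010 → c = 01100000, weight = 2.
  m = 1010 → c = 11110100, weight = 5.
  m = 0110 → c = 10100001, weight = 3.
  m = 1110 → c = 00110101, weight = 4.
  m = 0001 → c = 01011010, weight = 4.
  m = 1001 → c = 11001110, weight = 5.
  m = 0101 → c = 10011011, weight = 5.
  m = 1101 → c = 00001111, weight = 4.
  m = 0011 → c = 00111010, weight = 4.
  m = 1011 → c = 10101110, weight = 5.
  m = 0111 → c = 11111011, weight = 7.
  m = 1111 → c = 01101111, weight = 6.
Tally weights:
  weight 0: 1 codewords.
  weight 2: 1 codewords.
  weight 3: 3 codewords.
  weight 4: 5 codewords.
  weight 5: 4 codewords.
  weight 6: 1 codewords.
  weight 7: 1 codewords.
Minimum distance d = smallest w > 0 with A_w > 0 = 2.
Sanity: Σ A_w = 16 = 2^4 = 16 ✓.


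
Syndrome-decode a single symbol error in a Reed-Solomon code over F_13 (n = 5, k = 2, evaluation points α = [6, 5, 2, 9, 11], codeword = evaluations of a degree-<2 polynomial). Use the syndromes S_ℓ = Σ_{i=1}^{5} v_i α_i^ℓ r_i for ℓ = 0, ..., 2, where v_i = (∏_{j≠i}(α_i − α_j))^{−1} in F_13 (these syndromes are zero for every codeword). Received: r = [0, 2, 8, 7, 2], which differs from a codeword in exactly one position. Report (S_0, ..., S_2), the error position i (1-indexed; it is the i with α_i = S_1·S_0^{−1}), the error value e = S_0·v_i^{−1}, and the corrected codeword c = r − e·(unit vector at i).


S = (11, 4, 5), error at position 5, error magnitude e = 12, c = [0, 2, 8, 7, 3].

Step 1: column multipliers v_i = (∏_{j≠i}(α_i − α_j))^{−1} mod 13.
  i = 1 (α = 6): (6−5)(6−2)(6−9)(6−11) = 1·4·(−3)·(−5) = 60 ≡ 8, so v_1 = 8^{−1} = 5 (mod 13).
  i = 2 (α = 5): (5−6)(5−2)(5−9)(5−11) = (−1)·3·(−4)·(−6) = −72 ≡ 6, so v_2 = 6^{−1} = 11 (mod 13).
  i = 3 (α = 2): (2−6)(2−5)(2−9)(2−11) = (−4)·(−3)·(−7)·(−9) = 756 ≡ 2, so v_3 = 2^{−1} = 7 (mod 13).
  i = 4 (α = 9): (9−6)(9−5)(9−2)(9−11) = 3·4·7·(−2) = −168 ≡ 1, so v_4 = 1^{−1} = 1 (mod 13).
  i = 5 (α = 11): (11−6)(11−5)(11−2)(11−9) = 5·6·9·2 = 540 ≡ 7, so v_5 = 7^{−1} = 2 (mod 13).
  v = [5, 11, 7, 1, 2].
Step 2: syndromes of r = [0, 2, 8, 7, 2] (all sums mod 13).
  S_0 = Σ v_i r_i = 5·0 + 11·2 + 7·8 + 1·7 + 2·2 = 89 ≡ 11.
  S_1 = Σ v_i α_i r_i = 5·6·0 + 11·5·2 + 7·2·8 + 1·9·7 + 2·11·2 = 329 ≡ 4.
  α_i^2 mod 13 = [10, 12, 4, 3, 4].
  S_2 = Σ v_i α_i^2 r_i = 5·10·0 + 11·12·2 + 7·4·8 + 1·3·7 + 2·4·2 = 525 ≡ 5.
  S = (11, 4, 5) ≠ 0, so r is not a codeword (an error is present).
Step 3: locate the error. For a single error e at position i, S_ℓ = v_i·e·α_i^ℓ, so α_err = S_1/S_0.
  S_0^{−1} = 11^{−1} = 6 (mod 13), so α_err = 4·6 = 24 ≡ 11 = α_5. Error position i = 5.
  Consistency check: S_2/S_1 = 5·10 = 50 ≡ 11 = α_err ✓ (single-error assumption holds).
Step 4: error magnitude e = S_0/v_5 = S_0·∏_{j≠5}(α_5 − α_j) = 11·7 = 77 ≡ 12 (mod 13).
Step 5: correct position 5: c_5 = r_5 − e = 2 − 12 ≡ 3 (mod 13). Hence c = [0, 2, 8, 7, 3].
  Check: interpolating c through the α_i gives m(x) = 12 + 11·x (degree < 2) with m(α_i) = c_i for every i, so c is indeed a codeword.


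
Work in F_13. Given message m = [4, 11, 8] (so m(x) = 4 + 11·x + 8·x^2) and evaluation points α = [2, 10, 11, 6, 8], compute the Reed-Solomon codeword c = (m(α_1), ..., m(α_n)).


c = [6, 4, 1, 7, 6]

Message polynomial: m(x) = 4 + 11·x + 8·x^2 (mod 13).
For each evaluation point α_i, compute m(α_i) mod 13:
  α_1 = 2: Horner steps 8 → 1 → 6, so m(2) = 6.
  α_2 = 10: Horner steps 8 → 0 → 4, so m(10) = 4.
  α_3 = 11: Horner steps 8 → 8 → 1, so m(11) = 1.
  α_4 = 6: Horner steps 8 → 7 → 7, so m(6) = 7.
  α_5 = 8: Horner steps 8 → 10 → 6, so m(8) = 6.
Codeword c = [6, 4, 1, 7, 6] ∈ F_13^5.


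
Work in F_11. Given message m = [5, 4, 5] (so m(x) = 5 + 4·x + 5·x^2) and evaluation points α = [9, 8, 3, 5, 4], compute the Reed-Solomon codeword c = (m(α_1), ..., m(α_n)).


c = [6, 5, 7, 7, 2]

Message polynomial: m(x) = 5 + 4·x + 5·x^2 (mod 11).
For each evaluation point α_i, compute m(α_i) mod 11:
  α_1 = 9: Horner steps 5 → 5 → 6, so m(9) = 6.
  α_2 = 8: Horner steps 5 → 0 → 5, so m(8) = 5.
  α_3 = 3: Horner steps 5 → 8 → 7, so m(3) = 7.
  α_4 = 5: Horner steps 5 → 7 → 7, so m(5) = 7.
  α_5 = 4: Horner steps 5 → 2 → 2, so m(4) = 2.
Codeword c = [6, 5, 7, 7, 2] ∈ F_11^5.


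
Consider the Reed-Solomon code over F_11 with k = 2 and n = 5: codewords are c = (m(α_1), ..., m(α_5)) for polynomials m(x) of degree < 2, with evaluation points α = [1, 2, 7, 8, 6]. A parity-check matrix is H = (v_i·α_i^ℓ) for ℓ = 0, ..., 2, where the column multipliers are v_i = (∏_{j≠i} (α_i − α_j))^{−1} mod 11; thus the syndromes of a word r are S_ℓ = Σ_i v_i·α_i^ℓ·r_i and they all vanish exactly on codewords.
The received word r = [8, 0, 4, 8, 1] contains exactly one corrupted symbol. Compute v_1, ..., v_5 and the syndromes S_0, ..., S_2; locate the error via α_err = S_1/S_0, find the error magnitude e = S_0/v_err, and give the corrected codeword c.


S = (8, 9, 6), error at position 4, error magnitude e = 1, c = [8, 0, 4, 7, 1].

Step 1: column multipliers v_i = (∏_{j≠i}(α_i − α_j))^{−1} mod 11.
  i = 1 (α = 1): (1−2)(1−7)(1−8)(1−6) = (−1)·(−6)·(−7)·(−5) = 210 ≡ 1, so v_1 = 1^{−1} = 1 (mod 11).
  i = 2 (α = 2): (2−1)(2−7)(2−8)(2−6) = 1·(−5)·(−6)·(−4) = −120 ≡ 1, so v_2 = 1^{−1} = 1 (mod 11).
  i = 3 (α = 7): (7−1)(7−2)(7−8)(7−6) = 6·5·(−1)·1 = −30 ≡ 3, so v_3 = 3^{−1} = 4 (mod 11).
  i = 4 (α = 8): (8−1)(8−2)(8−7)(8−6) = 7·6·1·2 = 84 ≡ 7, so v_4 = 7^{−1} = 8 (mod 11).
  i = 5 (α = 6): (6−1)(6−2)(6−7)(6−8) = 5·4·(−1)·(−2) = 40 ≡ 7, so v_5 = 7^{−1} = 8 (mod 11).
  v = [1, 1, 4, 8, 8].
Step 2: syndromes of r = [8, 0, 4, 8, 1] (all sums mod 11).
  S_0 = Σ v_i r_i = 1·8 + 1·0 + 4·4 + 8·8 + 8·1 = 96 ≡ 8.
  S_1 = Σ v_i α_i r_i = 1·1·8 + 1·2·0 + 4·7·4 + 8·8·8 + 8·6·1 = 680 ≡ 9.
  α_i^2 mod 11 = [1, 4, 5, 9, 3].
  S_2 = Σ v_i α_i^2 r_i = 1·1·8 + 1·4·0 + 4·5·4 + 8·9·8 + 8·3·1 = 688 ≡ 6.
  S = (8, 9, 6) ≠ 0, so r is not a codeword (an error is present).
Step 3: locate the error. For a single error e at position i, S_ℓ = v_i·e·α_i^ℓ, so α_err = S_1/S_0.
  S_0^{−1} = 8^{−1} = 7 (mod 11), so α_err = 9·7 = 63 ≡ 8 = α_4. Error position i = 4.
  Consistency check: S_2/S_1 = 6·5 = 30 ≡ 8 = α_err ✓ (single-error assumption holds).
Step 4: error magnitude e = S_0/v_4 = S_0·∏_{j≠4}(α_4 − α_j) = 8·7 = 56 ≡ 1 (mod 11).
Step 5: correct position 4: c_4 = r_4 − e = 8 − 1 ≡ 7 (mod 11). Hence c = [8, 0, 4, 7, 1].
  Check: interpolating c through the α_i gives m(x) = 5 + 3·x (degree < 2) with m(α_i) = c_i for every i, so c is indeed a codeword.


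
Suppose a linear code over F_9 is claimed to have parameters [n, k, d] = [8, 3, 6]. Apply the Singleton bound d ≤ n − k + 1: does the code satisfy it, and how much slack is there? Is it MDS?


Singleton RHS = n − k + 1 = 6, slack = 0, bound satisfied, MDS.

Singleton bound: d ≤ n − k + 1.
Here n = 8, k = 3, so n − k + 1 = 6.
Given d = 6, check d ≤ 6: YES.
Slack = (n − k + 1) − d = 0.
The code is MDS (slack = 0).
Description: the claimed parameters are [8, 3, 6]_9; such a code would be MDS (meets Singleton bound).


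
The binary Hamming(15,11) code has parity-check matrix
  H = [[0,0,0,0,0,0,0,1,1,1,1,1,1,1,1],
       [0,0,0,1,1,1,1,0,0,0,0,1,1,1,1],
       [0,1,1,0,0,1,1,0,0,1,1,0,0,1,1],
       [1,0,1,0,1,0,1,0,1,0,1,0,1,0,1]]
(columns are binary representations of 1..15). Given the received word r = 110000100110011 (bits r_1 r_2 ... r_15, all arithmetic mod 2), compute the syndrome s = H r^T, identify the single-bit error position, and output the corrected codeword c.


s = (0, 1, 0, 0)^T, error position = 4, corrected codeword c = 110100100110011

Compute s = H r^T mod 2 one row at a time:
  s_1 = 0 + 0 + 1 + 1 + 0 + 0 + 1 + 1 = 4 ≡ 0 (mod 2).
  s_2 = 0 + 0 + 0 + 1 + 0 + 0 + 1 + 1 = 3 ≡ 1 (mod 2).
  s_3 = 1 + 0 + 0 + 1 + 1 + 1 + 1 + 1 = 6 ≡ 0 (mod 2).
  s_4 = 1 + 0 + 0 + 1 + 0 + 1 + 0 + 1 = 4 ≡ 0 (mod 2).
s = (0, 1, 0, 0)^T — this equals column 4 of H (binary 0100), so error is at position 4.
Correct: flip bit 4 of r = 110000100110011 to get c = 110100100110011.


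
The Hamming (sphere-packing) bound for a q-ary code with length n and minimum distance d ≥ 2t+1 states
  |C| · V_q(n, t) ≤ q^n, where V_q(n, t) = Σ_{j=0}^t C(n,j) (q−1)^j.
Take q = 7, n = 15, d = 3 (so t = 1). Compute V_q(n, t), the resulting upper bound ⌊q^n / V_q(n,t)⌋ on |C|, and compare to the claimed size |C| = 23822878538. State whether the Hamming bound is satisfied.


V_q(n, t) = 91, q^n = 4747561509943, Hamming bound = 52171005603, |C| = 23822878538 ≤ bound (satisfied).

Step 1: Compute V_q(n, t) = Σ_{j=0}^1 C(n, j) (q−1)^j.
  j = 0: C(15,0)·(6)^0 = 1·1 = 1.
  j = 1: C(15,1)·(6)^1 = 15·6 = 90.
  V_q(n, t) = 1 + 90 = 91.
Step 2: q^n = 7^15 = 4747561509943.
Step 3: Hamming bound ⌊q^n / V_q(n,t)⌋ = ⌊4747561509943/91⌋ = 52171005603.
Step 4: Compare |C| = 23822878538 to 52171005603: satisfied.
The claimed |C| lies below the Hamming bound.


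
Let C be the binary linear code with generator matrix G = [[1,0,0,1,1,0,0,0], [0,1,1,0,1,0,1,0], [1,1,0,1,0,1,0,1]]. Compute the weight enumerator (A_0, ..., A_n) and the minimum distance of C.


Weight distribution: A_0 = 1, A_3 = 1, A_4 = 3, A_5 = 2, A_7 = 1. Minimum distance d = 3.

Enumerate all 2^3 = 8 messages m ∈ F_2^3.
For each, compute codeword c = mG in F_2^8, then tally its weight.
  m = 000 → c = 00000000, weight = 0.
  m = 100 → c = 10011000, weight = 3.
  m = 010 → c = 01101010, weight = 4.
  m = 110 → c = 11110010, weight = 5.
  m = 001 → c = 11010101, weight = 5.
  m = 101 → c = 01001101, weight = 4.
  m = 011 → c = 10111111, weight = 7.
  m = 111 → c = 00100111, weight = 4.
Tally weights:
  weight 0: 1 codewords.
  weight 3: 1 codewords.
  weight 4: 3 codewords.
  weight 5: 2 codewords.
  weight 7: 1 codewords.
Minimum distance d = smallest w > 0 with A_w > 0 = 3.
Sanity: Σ A_w = 8 = 2^3 = 8 ✓.


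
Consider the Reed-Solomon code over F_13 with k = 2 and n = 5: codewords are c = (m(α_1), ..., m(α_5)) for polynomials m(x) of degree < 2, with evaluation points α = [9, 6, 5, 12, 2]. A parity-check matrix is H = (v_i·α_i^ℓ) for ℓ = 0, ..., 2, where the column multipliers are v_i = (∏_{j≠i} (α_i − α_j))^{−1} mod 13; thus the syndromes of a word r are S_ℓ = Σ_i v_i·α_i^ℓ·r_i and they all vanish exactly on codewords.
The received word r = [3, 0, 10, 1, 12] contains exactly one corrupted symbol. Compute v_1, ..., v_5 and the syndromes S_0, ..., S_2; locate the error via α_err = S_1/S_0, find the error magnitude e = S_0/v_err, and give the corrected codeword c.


S = (3, 5, 4), error at position 2, error magnitude e = 8, c = [3, 5, 10, 1, 12].

Step 1: column multipliers v_i = (∏_{j≠i}(α_i − α_j))^{−1} mod 13.
  i = 1 (α = 9): (9−6)(9−5)(9−12)(9−2) = 3·4·(−3)·7 = −252 ≡ 8, so v_1 = 8^{−1} = 5 (mod 13).
  i = 2 (α = 6): (6−9)(6−5)(6−12)(6−2) = (−3)·1·(−6)·4 = 72 ≡ 7, so v_2 = 7^{−1} = 2 (mod 13).
  i = 3 (α = 5): (5−9)(5−6)(5−12)(5−2) = (−4)·(−1)·(−7)·3 = −84 ≡ 7, so v_3 = 7^{−1} = 2 (mod 13).
  i = 4 (α = 12): (12−9)(12−6)(12−5)(12−2) = 3·6·7·10 = 1260 ≡ 12, so v_4 = 12^{−1} = 12 (mod 13).
  i = 5 (α = 2): (2−9)(2−6)(2−5)(2−12) = (−7)·(−4)·(−3)·(−10) = 840 ≡ 8, so v_5 = 8^{−1} = 5 (mod 13).
  v = [5, 2, 2, 12, 5].
Step 2: syndromes of r = [3, 0, 10, 1, 12] (all sums mod 13).
  S_0 = Σ v_i r_i = 5·3 + 2·0 + 2·10 + 12·1 + 5·12 = 107 ≡ 3.
  S_1 = Σ v_i α_i r_i = 5·9·3 + 2·6·0 + 2·5·10 + 12·12·1 + 5·2·12 = 499 ≡ 5.
  α_i^2 mod 13 = [3, 10, 12, 1, 4].
  S_2 = Σ v_i α_i^2 r_i = 5·3·3 + 2·10·0 + 2·12·10 + 12·1·1 + 5·4·12 = 537 ≡ 4.
  S = (3, 5, 4) ≠ 0, so r is not a codeword (an error is present).
Step 3: locate the error. For a single error e at position i, S_ℓ = v_i·e·α_i^ℓ, so α_err = S_1/S_0.
  S_0^{−1} = 3^{−1} = 9 (mod 13), so α_err = 5·9 = 45 ≡ 6 = α_2. Error position i = 2.
  Consistency check: S_2/S_1 = 4·8 = 32 ≡ 6 = α_err ✓ (single-error assumption holds).
Step 4: error magnitude e = S_0/v_2 = S_0·∏_{j≠2}(α_2 − α_j) = 3·7 = 21 ≡ 8 (mod 13).
Step 5: correct position 2: c_2 = r_2 − e = 0 − 8 ≡ 5 (mod 13). Hence c = [3, 5, 10, 1, 12].
  Check: interpolating c through the α_i gives m(x) = 9 + 8·x (degree < 2) with m(α_i) = c_i for every i, so c is indeed a codeword.


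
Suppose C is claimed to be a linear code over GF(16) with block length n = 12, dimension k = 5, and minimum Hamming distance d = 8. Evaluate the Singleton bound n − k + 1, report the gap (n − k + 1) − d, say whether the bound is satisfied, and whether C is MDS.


Singleton RHS = n − k + 1 = 8, slack = 0, bound satisfied, MDS.

Singleton bound: d ≤ n − k + 1.
Here n = 12, k = 5, so n − k + 1 = 8.
Given d = 8, check d ≤ 8: YES.
Slack = (n − k + 1) − d = 0.
The code is MDS (slack = 0).
Description: the claimed parameters are [12, 5, 8]_16; such a code would be MDS (meets Singleton bound).


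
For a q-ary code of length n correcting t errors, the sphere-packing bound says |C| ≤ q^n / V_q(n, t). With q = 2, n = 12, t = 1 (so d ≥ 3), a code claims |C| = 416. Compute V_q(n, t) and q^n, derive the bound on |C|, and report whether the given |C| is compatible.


V_q(n, t) = 13, q^n = 4096, Hamming bound = 315, |C| = 416 > bound (violated).

Step 1: Compute V_q(n, t) = Σ_{j=0}^1 C(n, j) (q−1)^j.
  j = 0: C(12,0)·(1)^0 = 1·1 = 1.
  j = 1: C(12,1)·(1)^1 = 12·1 = 12.
  V_q(n, t) = 1 + 12 = 13.
Step 2: q^n = 2^12 = 4096.
Step 3: Hamming bound ⌊q^n / V_q(n,t)⌋ = ⌊4096/13⌋ = 315.
Step 4: Compare |C| = 416 to 315: violated.
The claimed |C| lies above the Hamming bound, so no 2-ary code of length 12 with d ≥ 3 can have 416 codewords.


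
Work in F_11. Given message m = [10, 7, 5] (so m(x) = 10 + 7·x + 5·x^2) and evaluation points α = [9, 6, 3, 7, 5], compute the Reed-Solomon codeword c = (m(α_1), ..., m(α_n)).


c = [5, 1, 10, 7, 5]

Message polynomial: m(x) = 10 + 7·x + 5·x^2 (mod 11).
For each evaluation point α_i, compute m(α_i) mod 11:
  α_1 = 9: Horner steps 5 → 8 → 5, so m(9) = 5.
  α_2 = 6: Horner steps 5 → 4 → 1, so m(6) = 1.
  α_3 = 3: Horner steps 5 → 0 → 10, so m(3) = 10.
  α_4 = 7: Horner steps 5 → 9 → 7, so m(7) = 7.
  α_5 = 5: Horner steps 5 → 10 → 5, so m(5) = 5.
Codeword c = [5, 1, 10, 7, 5] ∈ F_11^5.
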